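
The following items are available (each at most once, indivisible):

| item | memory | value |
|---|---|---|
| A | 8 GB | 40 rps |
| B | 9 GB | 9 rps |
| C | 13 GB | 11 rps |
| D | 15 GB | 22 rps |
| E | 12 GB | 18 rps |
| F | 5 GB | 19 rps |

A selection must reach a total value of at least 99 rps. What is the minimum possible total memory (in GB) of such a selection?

40

Subsets with value ≥ 99, sorted by total memory:
- A+D+E+F: memory 40, value 99
- A+B+D+E+F: memory 49, value 108
Minimum memory: 40 GB.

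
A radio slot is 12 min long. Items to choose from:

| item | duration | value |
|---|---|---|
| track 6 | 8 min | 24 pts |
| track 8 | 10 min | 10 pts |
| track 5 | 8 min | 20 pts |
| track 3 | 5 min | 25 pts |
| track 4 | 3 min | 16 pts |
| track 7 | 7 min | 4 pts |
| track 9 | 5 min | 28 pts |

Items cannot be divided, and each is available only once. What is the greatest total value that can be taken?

Check high-value combinations within 12 min:
- track 3+track 9: duration 5+5=10, value 25+28=53
- track 4+track 9: duration 3+5=8, value 16+28=44
- track 3+track 4: duration 5+3=8, value 25+16=41
- track 6+track 4: duration 8+3=11, value 24+16=40
Best: 53 pts.

53 pts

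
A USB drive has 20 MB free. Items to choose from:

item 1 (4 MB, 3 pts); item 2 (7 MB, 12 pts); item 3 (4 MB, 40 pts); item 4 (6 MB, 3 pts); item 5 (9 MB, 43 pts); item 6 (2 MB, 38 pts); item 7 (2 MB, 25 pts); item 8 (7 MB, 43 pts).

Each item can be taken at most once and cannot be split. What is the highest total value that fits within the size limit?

Check high-value combinations within 20 MB:
- item 1+item 3+item 6+item 7+item 8: size 4+4+2+2+7=19, value 3+40+38+25+43=149
- item 5+item 6+item 7+item 8: size 9+2+2+7=20, value 43+38+25+43=149
- item 3+item 6+item 7+item 8: size 4+2+2+7=15, value 40+38+25+43=146
Best: 149 pts.

149 pts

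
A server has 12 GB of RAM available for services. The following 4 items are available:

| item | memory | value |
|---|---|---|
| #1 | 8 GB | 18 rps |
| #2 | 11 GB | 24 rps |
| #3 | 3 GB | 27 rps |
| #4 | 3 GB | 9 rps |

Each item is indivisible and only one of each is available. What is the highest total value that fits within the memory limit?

45 rps

Check high-value combinations within 12 GB:
- #1+#3: memory 8+3=11, value 18+27=45
- #3+#4: memory 3+3=6, value 27+9=36
- #3: memory 3, value 27
- #1+#4: memory 8+3=11, value 18+9=27
- #2: memory 11, value 24
Best: 45 rps.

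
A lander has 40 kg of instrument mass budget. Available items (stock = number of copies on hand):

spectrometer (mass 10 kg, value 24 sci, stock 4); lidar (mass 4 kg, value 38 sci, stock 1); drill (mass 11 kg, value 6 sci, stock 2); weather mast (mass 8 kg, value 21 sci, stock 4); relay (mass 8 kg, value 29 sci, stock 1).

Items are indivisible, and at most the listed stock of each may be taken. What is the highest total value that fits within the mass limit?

136 sci

Best selections within mass 40 and stock limits:
- 2×spectrometer + 1×lidar + 1×weather mast + 1×relay: mass 40, value 136
- 1×spectrometer + 1×lidar + 2×weather mast + 1×relay: mass 38, value 133
- 1×lidar + 3×weather mast + 1×relay: mass 36, value 130
Best: 136 sci.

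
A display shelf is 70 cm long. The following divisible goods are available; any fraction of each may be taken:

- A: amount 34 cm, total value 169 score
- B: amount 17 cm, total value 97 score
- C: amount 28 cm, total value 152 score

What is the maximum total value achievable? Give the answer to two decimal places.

Take in order of value per unit:
- B (97/17 per unit): all 17 → value 97, running total 97.00
- C (152/28 per unit): all 28 → value 152, running total 249.00
- A (169/34 per unit): 25 of 34 → value 25×169/34 = 124.2647, running total 373.26
Total 373.26.

373.26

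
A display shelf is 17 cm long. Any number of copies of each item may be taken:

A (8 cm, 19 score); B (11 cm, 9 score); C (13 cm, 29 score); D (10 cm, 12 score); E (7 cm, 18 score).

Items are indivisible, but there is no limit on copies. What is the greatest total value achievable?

Best value-per-unit is E at 18/7; filling with it alone gives 2×18 = 36.
Optimal mix: 2×A → length 16, value 38.

38 score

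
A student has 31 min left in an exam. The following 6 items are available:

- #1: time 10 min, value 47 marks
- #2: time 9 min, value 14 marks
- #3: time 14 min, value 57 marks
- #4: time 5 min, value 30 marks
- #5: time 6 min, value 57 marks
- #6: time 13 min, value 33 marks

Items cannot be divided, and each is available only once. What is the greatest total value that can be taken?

Check high-value combinations within 31 min:
- #1+#3+#5: time 10+14+6=30, value 47+57+57=161
- #1+#2+#4+#5: time 10+9+5+6=30, value 47+14+30+57=148
- #3+#4+#5: time 14+5+6=25, value 57+30+57=144
- #1+#5+#6: time 10+6+13=29, value 47+57+33=137
Best: 161 marks.

161 marks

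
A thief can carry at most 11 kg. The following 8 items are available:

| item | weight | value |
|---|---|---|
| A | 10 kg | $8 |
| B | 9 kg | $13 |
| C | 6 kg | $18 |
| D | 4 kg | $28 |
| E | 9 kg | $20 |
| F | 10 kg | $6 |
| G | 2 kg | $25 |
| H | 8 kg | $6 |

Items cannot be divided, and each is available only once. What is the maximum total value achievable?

$53

Check high-value combinations within 11 kg:
- D+G: weight 4+2=6, value 28+25=53
- C+D: weight 6+4=10, value 18+28=46
- E+G: weight 9+2=11, value 20+25=45
- C+G: weight 6+2=8, value 18+25=43
- B+G: weight 9+2=11, value 13+25=38
Best: $53.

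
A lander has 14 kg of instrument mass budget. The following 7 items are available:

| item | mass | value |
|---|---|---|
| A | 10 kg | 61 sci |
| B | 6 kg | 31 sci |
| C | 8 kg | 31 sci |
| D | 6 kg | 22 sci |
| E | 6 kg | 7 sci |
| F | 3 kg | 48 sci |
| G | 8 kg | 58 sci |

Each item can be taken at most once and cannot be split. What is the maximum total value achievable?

109 sci

Check high-value combinations within 14 kg:
- A+F: mass 10+3=13, value 61+48=109
- F+G: mass 3+8=11, value 48+58=106
- B+G: mass 6+8=14, value 31+58=89
Best: 109 sci.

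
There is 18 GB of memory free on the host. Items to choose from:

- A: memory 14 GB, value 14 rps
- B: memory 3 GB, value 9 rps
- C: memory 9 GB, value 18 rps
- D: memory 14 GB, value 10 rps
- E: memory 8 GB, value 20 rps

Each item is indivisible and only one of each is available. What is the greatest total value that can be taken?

38 rps

This is a 0/1 knapsack; check combinations near the capacity.
- C+E: memory 9+8=17, value 18+20=38
- B+E: memory 3+8=11, value 9+20=29
- B+C: memory 3+9=12, value 9+18=27
Best: 38 rps.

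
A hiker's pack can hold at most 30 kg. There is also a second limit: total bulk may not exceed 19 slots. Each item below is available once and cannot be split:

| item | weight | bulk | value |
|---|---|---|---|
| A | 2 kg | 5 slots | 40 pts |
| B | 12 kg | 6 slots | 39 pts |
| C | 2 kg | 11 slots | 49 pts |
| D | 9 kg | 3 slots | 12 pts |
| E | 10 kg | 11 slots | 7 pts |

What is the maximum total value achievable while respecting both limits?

101 pts

Feasible sets respecting both limits:
- A+C+D: weight 13, bulk 19, value 101
- A+B+D: weight 23, bulk 14, value 91
- A+C: weight 4, bulk 16, value 89
- B+C: weight 14, bulk 17, value 88
Best: 101 pts.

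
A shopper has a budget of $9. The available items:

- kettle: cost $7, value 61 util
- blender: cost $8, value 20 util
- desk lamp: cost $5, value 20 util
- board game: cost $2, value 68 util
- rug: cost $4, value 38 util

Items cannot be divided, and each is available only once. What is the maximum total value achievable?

129 util

Check high-value combinations within $9:
- kettle+board game: cost 7+2=9, value 61+68=129
- board game+rug: cost 2+4=6, value 68+38=106
- desk lamp+board game: cost 5+2=7, value 20+68=88
- board game: cost 2, value 68
Best: 129 util.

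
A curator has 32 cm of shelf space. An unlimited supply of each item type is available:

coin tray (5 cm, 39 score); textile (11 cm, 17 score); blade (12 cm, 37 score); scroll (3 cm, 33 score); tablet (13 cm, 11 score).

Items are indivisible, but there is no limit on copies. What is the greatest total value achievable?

336 score

Best value-per-unit is scroll at 33/3; filling with it alone gives 10×33 = 330.
Optimal mix: 1×coin tray + 9×scroll → length 32, value 336.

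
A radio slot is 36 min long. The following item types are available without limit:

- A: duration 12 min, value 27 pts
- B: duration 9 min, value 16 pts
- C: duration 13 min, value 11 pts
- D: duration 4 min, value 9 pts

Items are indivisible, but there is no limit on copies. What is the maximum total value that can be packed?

Best value-per-unit is A at 27/12, and filling with it alone uses duration 3×12=36. No mix of the others beats 3×27 = 81.

81 pts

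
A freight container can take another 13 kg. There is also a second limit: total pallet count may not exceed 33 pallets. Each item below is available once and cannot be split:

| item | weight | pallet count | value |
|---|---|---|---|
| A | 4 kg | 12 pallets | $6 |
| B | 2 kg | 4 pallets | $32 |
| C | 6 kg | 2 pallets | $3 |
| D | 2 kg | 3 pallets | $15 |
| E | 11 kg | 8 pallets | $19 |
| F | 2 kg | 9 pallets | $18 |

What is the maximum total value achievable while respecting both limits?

Feasible sets respecting both limits:
- A+B+D+F: weight 10, pallet count 28, value 71
- B+C+D+F: weight 12, pallet count 18, value 68
- B+D+F: weight 6, pallet count 16, value 65
Best: $71.

$71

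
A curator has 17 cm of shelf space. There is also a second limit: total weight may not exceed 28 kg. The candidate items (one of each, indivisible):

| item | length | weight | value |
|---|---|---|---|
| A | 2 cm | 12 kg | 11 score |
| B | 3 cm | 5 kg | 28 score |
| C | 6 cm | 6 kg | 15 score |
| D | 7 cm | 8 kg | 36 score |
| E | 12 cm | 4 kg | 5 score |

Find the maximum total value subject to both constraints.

79 score

Feasible sets respecting both limits:
- B+C+D: length 16, weight 19, value 79
- A+B+D: length 12, weight 25, value 75
- B+D: length 10, weight 13, value 64
Best: 79 score.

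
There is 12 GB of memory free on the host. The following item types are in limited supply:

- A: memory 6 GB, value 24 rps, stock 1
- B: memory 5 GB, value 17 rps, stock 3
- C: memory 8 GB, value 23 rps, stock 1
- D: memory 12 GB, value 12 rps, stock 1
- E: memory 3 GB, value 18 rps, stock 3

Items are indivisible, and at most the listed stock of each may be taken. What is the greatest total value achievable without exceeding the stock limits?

60 rps

Best selections within memory 12 and stock limits:
- 1×A + 2×E: memory 12, value 60
- 3×E: memory 9, value 54
- 1×B + 2×E: memory 11, value 53
- 1×A + 1×E: memory 9, value 42
Best: 60 rps.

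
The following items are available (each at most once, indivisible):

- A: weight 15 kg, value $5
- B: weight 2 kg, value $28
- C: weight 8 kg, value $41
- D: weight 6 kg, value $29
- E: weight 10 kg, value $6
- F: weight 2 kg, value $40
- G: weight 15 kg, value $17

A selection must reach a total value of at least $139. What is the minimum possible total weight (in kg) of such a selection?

Subsets with value ≥ 139, sorted by total weight:
- B+C+D+E+F: weight 28, value 144
- B+C+D+F+G: weight 33, value 155
- A+B+C+D+F: weight 33, value 143
Minimum weight: 28 kg.

28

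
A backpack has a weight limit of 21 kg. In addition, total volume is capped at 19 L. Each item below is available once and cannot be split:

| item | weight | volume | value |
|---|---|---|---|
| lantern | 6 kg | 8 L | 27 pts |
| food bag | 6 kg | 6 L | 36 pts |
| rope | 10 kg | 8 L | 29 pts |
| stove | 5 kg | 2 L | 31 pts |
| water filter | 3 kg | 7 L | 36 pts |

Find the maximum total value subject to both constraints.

Feasible sets respecting both limits:
- food bag+stove+water filter: weight 14, volume 15, value 103
- food bag+rope+stove: weight 21, volume 16, value 96
- rope+stove+water filter: weight 18, volume 17, value 96
- lantern+food bag+stove: weight 17, volume 16, value 94
Best: 103 pts.

103 pts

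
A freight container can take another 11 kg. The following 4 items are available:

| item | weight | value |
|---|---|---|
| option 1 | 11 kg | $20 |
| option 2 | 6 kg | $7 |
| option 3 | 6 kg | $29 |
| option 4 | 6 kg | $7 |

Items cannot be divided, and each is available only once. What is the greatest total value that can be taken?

$29

Check high-value combinations within 11 kg:
- option 3: weight 6, value 29
- option 1: weight 11, value 20
- option 2: weight 6, value 7
Best: $29.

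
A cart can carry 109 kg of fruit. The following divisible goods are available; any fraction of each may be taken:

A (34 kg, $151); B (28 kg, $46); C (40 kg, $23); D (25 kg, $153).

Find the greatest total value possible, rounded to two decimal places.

362.65

Take in order of value per unit:
- D (153/25 per unit): all 25 → value 153, running total 153.00
- A (151/34 per unit): all 34 → value 151, running total 304.00
- B (46/28 per unit): all 28 → value 46, running total 350.00
- C (23/40 per unit): 22 of 40 → value 22×23/40 = 12.6500, running total 362.65
Total 362.65.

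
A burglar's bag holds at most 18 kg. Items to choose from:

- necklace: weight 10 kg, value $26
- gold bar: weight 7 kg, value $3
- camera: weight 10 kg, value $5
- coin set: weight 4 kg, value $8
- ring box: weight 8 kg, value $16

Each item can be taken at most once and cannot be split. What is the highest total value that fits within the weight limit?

$42

Check high-value combinations within 18 kg:
- necklace+ring box: weight 10+8=18, value 26+16=42
- necklace+coin set: weight 10+4=14, value 26+8=34
- necklace+gold bar: weight 10+7=17, value 26+3=29
- necklace: weight 10, value 26
Best: $42.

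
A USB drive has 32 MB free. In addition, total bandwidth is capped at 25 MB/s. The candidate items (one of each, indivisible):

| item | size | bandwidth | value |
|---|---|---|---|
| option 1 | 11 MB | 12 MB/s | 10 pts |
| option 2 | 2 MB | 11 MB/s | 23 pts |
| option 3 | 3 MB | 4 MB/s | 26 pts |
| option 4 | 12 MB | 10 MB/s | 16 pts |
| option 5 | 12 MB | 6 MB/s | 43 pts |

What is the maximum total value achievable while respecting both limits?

92 pts

Feasible sets respecting both limits:
- option 2+option 3+option 5: size 17, bandwidth 21, value 92
- option 3+option 4+option 5: size 27, bandwidth 20, value 85
- option 1+option 3+option 5: size 26, bandwidth 22, value 79
- option 3+option 5: size 15, bandwidth 10, value 69
Best: 92 pts.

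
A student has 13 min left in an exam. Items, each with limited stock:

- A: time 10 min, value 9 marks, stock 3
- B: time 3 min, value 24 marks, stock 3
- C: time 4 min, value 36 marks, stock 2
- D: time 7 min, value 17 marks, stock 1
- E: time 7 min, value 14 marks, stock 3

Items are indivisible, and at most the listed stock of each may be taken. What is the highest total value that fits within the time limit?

Top feasible selections:
- 3×B + 1×C: time 13, value 108
- 1×B + 2×C: time 11, value 96
Best: 108 marks.

108 marks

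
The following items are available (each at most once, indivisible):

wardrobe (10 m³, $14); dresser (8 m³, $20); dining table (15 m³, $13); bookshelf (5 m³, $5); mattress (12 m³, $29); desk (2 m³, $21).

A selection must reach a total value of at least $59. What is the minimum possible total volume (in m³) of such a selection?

22

Subsets with value ≥ 59, sorted by total volume:
- dresser+mattress+desk: volume 22, value 70
- wardrobe+mattress+desk: volume 24, value 64
- wardrobe+dresser+bookshelf+desk: volume 25, value 60
Minimum volume: 22 m³.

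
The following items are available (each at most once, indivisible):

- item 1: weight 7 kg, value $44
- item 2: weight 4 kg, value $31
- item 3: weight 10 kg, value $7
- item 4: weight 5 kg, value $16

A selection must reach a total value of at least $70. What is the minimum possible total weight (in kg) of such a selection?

Subsets with value ≥ 70, sorted by total weight:
- item 1+item 2: weight 11, value 75
- item 1+item 2+item 4: weight 16, value 91
- item 1+item 2+item 3: weight 21, value 82
- item 1+item 2+item 3+item 4: weight 26, value 98
Minimum weight: 11 kg.

11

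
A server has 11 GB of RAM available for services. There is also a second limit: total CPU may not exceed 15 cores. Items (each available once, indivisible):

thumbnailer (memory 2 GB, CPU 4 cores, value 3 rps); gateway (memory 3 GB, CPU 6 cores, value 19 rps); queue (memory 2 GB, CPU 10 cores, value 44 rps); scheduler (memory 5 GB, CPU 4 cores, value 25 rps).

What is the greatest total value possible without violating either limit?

Feasible sets respecting both limits:
- queue+scheduler: memory 7, CPU 14, value 69
- thumbnailer+queue: memory 4, CPU 14, value 47
- thumbnailer+gateway+scheduler: memory 10, CPU 14, value 47
- queue: memory 2, CPU 10, value 44
Best: 69 rps.

69 rps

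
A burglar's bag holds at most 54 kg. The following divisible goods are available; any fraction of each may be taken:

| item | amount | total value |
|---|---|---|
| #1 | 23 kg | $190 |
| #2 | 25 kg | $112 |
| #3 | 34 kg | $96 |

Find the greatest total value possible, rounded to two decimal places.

Take in order of value per unit:
- #1 (190/23 per unit): all 23 → value 190, running total 190.00
- #2 (112/25 per unit): all 25 → value 112, running total 302.00
- #3 (96/34 per unit): 6 of 34 → value 6×96/34 = 16.9412, running total 318.94
Total 318.94.

318.94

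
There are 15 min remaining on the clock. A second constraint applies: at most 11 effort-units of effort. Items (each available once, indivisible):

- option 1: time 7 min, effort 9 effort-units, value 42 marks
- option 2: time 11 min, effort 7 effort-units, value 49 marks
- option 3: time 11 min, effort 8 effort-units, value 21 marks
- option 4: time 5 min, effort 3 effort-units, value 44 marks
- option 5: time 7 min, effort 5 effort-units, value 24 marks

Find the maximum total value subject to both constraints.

Feasible sets respecting both limits:
- option 4+option 5: time 12, effort 8, value 68
- option 2: time 11, effort 7, value 49
- option 4: time 5, effort 3, value 44
Best: 68 marks.

68 marks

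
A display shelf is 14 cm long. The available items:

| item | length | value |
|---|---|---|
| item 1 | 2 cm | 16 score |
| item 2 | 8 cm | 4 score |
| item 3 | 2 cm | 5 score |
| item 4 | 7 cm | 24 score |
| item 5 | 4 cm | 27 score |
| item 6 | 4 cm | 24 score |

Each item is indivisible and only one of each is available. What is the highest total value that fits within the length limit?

This is a 0/1 knapsack; check combinations near the capacity.
- item 1+item 3+item 5+item 6: length 2+2+4+4=12, value 16+5+27+24=72
- item 1+item 5+item 6: length 2+4+4=10, value 16+27+24=67
- item 1+item 4+item 5: length 2+7+4=13, value 16+24+27=67
- item 1+item 4+item 6: length 2+7+4=13, value 16+24+24=64
Best: 72 score.

72 score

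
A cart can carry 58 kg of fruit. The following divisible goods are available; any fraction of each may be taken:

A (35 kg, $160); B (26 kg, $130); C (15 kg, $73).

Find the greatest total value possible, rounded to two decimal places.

280.71

Take in order of value per unit:
- B (130/26 per unit): all 26 → value 130, running total 130.00
- C (73/15 per unit): all 15 → value 73, running total 203.00
- A (160/35 per unit): 17 of 35 → value 17×160/35 = 77.7143, running total 280.71
Total 280.71.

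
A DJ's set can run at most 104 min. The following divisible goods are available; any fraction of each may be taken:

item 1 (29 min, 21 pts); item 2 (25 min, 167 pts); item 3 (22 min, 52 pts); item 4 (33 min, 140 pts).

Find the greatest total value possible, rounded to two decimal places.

376.38

Take in order of value per unit:
- item 2 (167/25 per unit): all 25 → value 167, running total 167.00
- item 4 (140/33 per unit): all 33 → value 140, running total 307.00
- item 3 (52/22 per unit): all 22 → value 52, running total 359.00
- item 1 (21/29 per unit): 24 of 29 → value 24×21/29 = 17.3793, running total 376.38
Total 376.38.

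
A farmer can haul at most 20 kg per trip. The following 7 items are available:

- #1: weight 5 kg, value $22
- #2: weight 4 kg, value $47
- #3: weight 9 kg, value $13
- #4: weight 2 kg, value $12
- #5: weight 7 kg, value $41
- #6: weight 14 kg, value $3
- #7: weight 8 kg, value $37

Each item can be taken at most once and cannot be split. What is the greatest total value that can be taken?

Check high-value combinations within 20 kg:
- #2+#5+#7: weight 4+7+8=19, value 47+41+37=125
- #1+#2+#4+#5: weight 5+4+2+7=18, value 22+47+12+41=122
- #1+#2+#4+#7: weight 5+4+2+8=19, value 22+47+12+37=118
Best: $125.

$125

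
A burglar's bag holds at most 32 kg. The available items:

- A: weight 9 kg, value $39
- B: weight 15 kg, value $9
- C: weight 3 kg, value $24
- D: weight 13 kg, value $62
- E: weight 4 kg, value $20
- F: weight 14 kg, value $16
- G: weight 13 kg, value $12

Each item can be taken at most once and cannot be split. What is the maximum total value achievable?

Check high-value combinations within 32 kg:
- A+C+D+E: weight 9+3+13+4=29, value 39+24+62+20=145
- A+C+D: weight 9+3+13=25, value 39+24+62=125
- A+D+E: weight 9+13+4=26, value 39+62+20=121
Best: $145.

$145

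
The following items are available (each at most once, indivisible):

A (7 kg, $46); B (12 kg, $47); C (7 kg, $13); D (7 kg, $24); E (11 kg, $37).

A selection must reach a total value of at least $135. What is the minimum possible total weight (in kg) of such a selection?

37

Subsets with value ≥ 135, sorted by total weight:
- A+B+D+E: weight 37, value 154
- A+B+C+E: weight 37, value 143
Minimum weight: 37 kg.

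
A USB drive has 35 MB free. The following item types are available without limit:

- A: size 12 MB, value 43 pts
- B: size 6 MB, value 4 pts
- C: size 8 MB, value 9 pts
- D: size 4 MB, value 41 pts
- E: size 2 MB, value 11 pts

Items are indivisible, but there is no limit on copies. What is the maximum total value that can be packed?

339 pts

Best value-per-unit is D at 41/4; filling with it alone gives 8×41 = 328.
Optimal mix: 8×D + 1×E → size 34, value 339.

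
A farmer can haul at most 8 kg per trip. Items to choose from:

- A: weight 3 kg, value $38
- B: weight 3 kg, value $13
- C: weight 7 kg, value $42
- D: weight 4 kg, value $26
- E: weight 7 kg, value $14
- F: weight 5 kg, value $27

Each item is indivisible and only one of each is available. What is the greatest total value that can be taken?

Check high-value combinations within 8 kg:
- A+F: weight 3+5=8, value 38+27=65
- A+D: weight 3+4=7, value 38+26=64
- A+B: weight 3+3=6, value 38+13=51
- C: weight 7, value 42
- B+F: weight 3+5=8, value 13+27=40
Best: $65.

$65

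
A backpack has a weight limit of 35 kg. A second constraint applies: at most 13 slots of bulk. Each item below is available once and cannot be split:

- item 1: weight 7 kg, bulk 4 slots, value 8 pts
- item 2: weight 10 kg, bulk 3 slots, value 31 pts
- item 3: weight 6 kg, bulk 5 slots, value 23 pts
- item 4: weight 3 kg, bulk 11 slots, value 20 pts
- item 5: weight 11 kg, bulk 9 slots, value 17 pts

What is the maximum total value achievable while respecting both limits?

Feasible sets respecting both limits:
- item 1+item 2+item 3: weight 23, bulk 12, value 62
- item 2+item 3: weight 16, bulk 8, value 54
- item 2+item 5: weight 21, bulk 12, value 48
- item 1+item 2: weight 17, bulk 7, value 39
Best: 62 pts.

62 pts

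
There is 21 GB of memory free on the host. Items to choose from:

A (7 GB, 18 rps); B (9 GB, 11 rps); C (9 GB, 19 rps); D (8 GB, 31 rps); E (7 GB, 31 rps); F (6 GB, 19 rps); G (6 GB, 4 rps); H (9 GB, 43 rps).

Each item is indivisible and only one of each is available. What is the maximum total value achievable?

Check high-value combinations within 21 GB:
- D+E+F: memory 8+7+6=21, value 31+31+19=81
- E+H: memory 7+9=16, value 31+43=74
- D+H: memory 8+9=17, value 31+43=74
- A+E+F: memory 7+7+6=20, value 18+31+19=68
- A+D+F: memory 7+8+6=21, value 18+31+19=68
Best: 81 rps.

81 rps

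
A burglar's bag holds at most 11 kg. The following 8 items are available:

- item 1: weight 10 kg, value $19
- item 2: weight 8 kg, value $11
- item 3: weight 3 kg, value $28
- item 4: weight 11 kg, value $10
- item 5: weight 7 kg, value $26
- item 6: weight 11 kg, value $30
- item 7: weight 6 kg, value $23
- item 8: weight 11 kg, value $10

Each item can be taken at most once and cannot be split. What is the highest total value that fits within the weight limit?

Check high-value combinations within 11 kg:
- item 3+item 5: weight 3+7=10, value 28+26=54
- item 3+item 7: weight 3+6=9, value 28+23=51
- item 2+item 3: weight 8+3=11, value 11+28=39
Best: $54.

$54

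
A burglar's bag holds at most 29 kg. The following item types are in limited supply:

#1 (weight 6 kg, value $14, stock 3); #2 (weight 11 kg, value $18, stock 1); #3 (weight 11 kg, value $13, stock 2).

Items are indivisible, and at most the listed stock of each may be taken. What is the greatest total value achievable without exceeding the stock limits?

$60

Top feasible selections:
- 3×#1 + 1×#2: weight 29, value 60
- 3×#1 + 1×#3: weight 29, value 55
- 2×#1 + 1×#2: weight 23, value 46
- 1×#1 + 1×#2 + 1×#3: weight 28, value 45
Best: $60.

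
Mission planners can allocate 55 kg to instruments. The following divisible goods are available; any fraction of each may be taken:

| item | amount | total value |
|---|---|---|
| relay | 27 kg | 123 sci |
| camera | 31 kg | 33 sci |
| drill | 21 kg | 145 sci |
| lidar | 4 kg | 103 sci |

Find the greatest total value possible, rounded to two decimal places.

374.19

Take in order of value per unit:
- lidar (103/4 per unit): all 4 → value 103, running total 103.00
- drill (145/21 per unit): all 21 → value 145, running total 248.00
- relay (123/27 per unit): all 27 → value 123, running total 371.00
- camera (33/31 per unit): 3 of 31 → value 3×33/31 = 3.1935, running total 374.19
Total 374.19.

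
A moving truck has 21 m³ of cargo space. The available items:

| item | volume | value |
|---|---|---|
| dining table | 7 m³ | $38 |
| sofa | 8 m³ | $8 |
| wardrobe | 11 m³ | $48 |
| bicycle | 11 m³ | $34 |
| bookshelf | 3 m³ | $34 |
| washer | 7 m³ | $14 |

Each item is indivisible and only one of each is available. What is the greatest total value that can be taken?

$120

This is a 0/1 knapsack; check combinations near the capacity.
- dining table+wardrobe+bookshelf: volume 7+11+3=21, value 38+48+34=120
- dining table+bicycle+bookshelf: volume 7+11+3=21, value 38+34+34=106
- wardrobe+bookshelf+washer: volume 11+3+7=21, value 48+34+14=96
Best: $120.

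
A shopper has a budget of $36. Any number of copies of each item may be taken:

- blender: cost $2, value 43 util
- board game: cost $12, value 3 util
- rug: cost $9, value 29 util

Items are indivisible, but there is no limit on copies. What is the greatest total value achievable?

Best value-per-unit is blender at 43/2, and filling with it alone uses cost 18×2=36. No mix of the others beats 18×43 = 774.

774 util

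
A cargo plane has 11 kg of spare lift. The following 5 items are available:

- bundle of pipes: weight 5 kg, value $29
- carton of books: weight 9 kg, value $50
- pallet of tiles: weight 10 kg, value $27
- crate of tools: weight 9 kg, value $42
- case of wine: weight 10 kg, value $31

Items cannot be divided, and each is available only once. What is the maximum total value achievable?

Check high-value combinations within 11 kg:
- carton of books: weight 9, value 50
- crate of tools: weight 9, value 42
- case of wine: weight 10, value 31
- bundle of pipes: weight 5, value 29
- pallet of tiles: weight 10, value 27
Best: $50.

$50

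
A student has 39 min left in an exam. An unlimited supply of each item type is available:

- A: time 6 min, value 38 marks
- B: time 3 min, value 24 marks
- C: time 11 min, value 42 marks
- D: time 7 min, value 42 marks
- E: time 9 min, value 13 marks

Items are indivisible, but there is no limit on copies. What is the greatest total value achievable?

Best value-per-unit is B at 24/3, and filling with it alone uses time 13×3=39. No mix of the others beats 13×24 = 312.

312 marks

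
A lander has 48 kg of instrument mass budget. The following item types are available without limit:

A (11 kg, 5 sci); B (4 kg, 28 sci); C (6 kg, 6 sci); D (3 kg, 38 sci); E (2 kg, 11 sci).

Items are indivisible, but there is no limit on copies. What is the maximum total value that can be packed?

Best value-per-unit is D at 38/3, and filling with it alone uses mass 16×3=48. No mix of the others beats 16×38 = 608.

608 sci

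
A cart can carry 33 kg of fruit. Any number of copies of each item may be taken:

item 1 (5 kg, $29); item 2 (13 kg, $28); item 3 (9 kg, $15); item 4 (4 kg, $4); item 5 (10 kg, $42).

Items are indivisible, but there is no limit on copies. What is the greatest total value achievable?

Best value-per-unit is item 1 at 29/5, and filling with it alone uses weight 6×5=30. No mix of the others beats 6×29 = 174.

$174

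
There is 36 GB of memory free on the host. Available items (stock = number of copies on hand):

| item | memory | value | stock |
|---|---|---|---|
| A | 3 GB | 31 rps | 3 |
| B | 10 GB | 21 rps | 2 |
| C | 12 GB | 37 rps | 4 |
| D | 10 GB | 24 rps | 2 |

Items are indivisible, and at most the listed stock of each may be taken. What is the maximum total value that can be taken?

167 rps

Top feasible selections:
- 3×A + 2×C: memory 33, value 167
- 3×A + 1×C + 1×D: memory 31, value 154
- 3×A + 1×B + 1×C: memory 31, value 151
Best: 167 rps.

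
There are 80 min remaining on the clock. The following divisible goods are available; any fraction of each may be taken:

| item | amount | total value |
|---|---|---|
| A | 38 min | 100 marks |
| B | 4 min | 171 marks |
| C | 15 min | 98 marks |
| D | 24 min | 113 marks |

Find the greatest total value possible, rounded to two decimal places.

479.37

Take in order of value per unit:
- B (171/4 per unit): all 4 → value 171, running total 171.00
- C (98/15 per unit): all 15 → value 98, running total 269.00
- D (113/24 per unit): all 24 → value 113, running total 382.00
- A (100/38 per unit): 37 of 38 → value 37×100/38 = 97.3684, running total 479.37
Total 479.37.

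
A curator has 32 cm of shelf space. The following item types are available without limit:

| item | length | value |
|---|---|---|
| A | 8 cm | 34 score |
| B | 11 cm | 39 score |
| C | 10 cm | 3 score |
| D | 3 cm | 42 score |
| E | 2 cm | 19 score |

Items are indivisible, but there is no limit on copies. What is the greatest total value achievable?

439 score

Best value-per-unit is D at 42/3; filling with it alone gives 10×42 = 420.
Optimal mix: 10×D + 1×E → length 32, value 439.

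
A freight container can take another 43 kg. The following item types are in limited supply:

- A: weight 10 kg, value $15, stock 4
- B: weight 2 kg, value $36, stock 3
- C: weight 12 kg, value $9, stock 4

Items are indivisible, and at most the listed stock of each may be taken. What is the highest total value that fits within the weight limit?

Top feasible selections:
- 3×A + 3×B: weight 36, value 153
- 2×A + 3×B + 1×C: weight 38, value 147
- 1×A + 3×B + 2×C: weight 40, value 141
- 2×A + 3×B: weight 26, value 138
Best: $153.

$153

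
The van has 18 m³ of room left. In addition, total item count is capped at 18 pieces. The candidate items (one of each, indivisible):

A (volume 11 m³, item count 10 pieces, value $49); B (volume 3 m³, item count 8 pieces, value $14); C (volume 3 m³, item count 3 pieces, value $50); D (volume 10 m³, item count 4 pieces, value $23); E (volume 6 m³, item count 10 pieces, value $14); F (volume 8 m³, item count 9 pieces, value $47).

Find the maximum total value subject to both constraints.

$99

Feasible sets respecting both limits:
- A+C: volume 14, item count 13, value 99
- C+F: volume 11, item count 12, value 97
- B+C+D: volume 16, item count 15, value 87
- C+D: volume 13, item count 7, value 73
Best: $99.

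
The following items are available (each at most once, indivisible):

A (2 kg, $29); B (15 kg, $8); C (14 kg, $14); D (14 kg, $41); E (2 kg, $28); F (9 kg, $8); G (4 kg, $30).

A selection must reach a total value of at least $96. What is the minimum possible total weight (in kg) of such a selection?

18

Subsets with value ≥ 96, sorted by total weight:
- A+D+E: weight 18, value 98
- A+D+G: weight 20, value 100
Minimum weight: 18 kg.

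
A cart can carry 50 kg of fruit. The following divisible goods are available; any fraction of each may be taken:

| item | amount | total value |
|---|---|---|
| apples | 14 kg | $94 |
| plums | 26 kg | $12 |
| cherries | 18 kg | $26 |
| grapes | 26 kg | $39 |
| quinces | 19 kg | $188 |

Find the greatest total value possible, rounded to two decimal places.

Take in order of value per unit:
- quinces (188/19 per unit): all 19 → value 188, running total 188.00
- apples (94/14 per unit): all 14 → value 94, running total 282.00
- grapes (39/26 per unit): 17 of 26 → value 17×39/26 = 25.5000, running total 307.50
Total 307.50.

307.50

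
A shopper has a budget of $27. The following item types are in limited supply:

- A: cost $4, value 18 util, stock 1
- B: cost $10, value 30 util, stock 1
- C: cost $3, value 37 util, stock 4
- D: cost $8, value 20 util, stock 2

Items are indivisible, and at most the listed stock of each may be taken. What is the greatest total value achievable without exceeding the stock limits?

196 util

Top feasible selections:
- 1×A + 1×B + 4×C: cost 26, value 196
- 1×A + 4×C + 1×D: cost 24, value 186
Best: 196 util.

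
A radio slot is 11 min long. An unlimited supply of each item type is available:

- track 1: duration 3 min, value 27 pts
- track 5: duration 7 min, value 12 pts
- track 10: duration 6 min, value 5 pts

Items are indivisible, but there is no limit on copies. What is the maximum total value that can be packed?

81 pts

Best value-per-unit is track 1 at 27/3, and filling with it alone uses duration 3×3=9. No mix of the others beats 3×27 = 81.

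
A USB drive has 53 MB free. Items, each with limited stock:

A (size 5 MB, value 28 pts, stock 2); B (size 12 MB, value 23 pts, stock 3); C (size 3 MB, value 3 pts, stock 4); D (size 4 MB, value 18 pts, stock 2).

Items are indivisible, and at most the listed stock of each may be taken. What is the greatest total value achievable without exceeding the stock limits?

Best selections within size 53 and stock limits:
- 2×A + 2×B + 3×C + 2×D: size 51, value 147
- 2×A + 3×B + 1×C + 1×D: size 53, value 146
Best: 147 pts.

147 pts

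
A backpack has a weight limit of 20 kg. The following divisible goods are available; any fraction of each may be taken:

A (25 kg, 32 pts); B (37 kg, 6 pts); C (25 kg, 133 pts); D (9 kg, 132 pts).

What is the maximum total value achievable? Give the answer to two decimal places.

Take in order of value per unit:
- D (132/9 per unit): all 9 → value 132, running total 132.00
- C (133/25 per unit): 11 of 25 → value 11×133/25 = 58.5200, running total 190.52
Total 190.52.

190.52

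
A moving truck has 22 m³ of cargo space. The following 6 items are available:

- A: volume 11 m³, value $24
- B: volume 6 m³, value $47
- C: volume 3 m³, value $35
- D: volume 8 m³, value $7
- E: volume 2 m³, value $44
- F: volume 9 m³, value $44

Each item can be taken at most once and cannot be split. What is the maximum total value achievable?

$170

Check high-value combinations within 22 m³:
- B+C+E+F: volume 6+3+2+9=20, value 47+35+44+44=170
- A+B+C+E: volume 11+6+3+2=22, value 24+47+35+44=150
- B+E+F: volume 6+2+9=17, value 47+44+44=135
- B+C+D+E: volume 6+3+8+2=19, value 47+35+7+44=133
- C+D+E+F: volume 3+8+2+9=22, value 35+7+44+44=130
Best: $170.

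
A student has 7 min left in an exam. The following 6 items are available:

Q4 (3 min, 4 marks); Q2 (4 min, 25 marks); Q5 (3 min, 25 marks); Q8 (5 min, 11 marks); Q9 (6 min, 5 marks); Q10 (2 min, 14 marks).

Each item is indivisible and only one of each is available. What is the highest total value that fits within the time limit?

50 marks

Check high-value combinations within 7 min:
- Q2+Q5: time 4+3=7, value 25+25=50
- Q5+Q10: time 3+2=5, value 25+14=39
- Q2+Q10: time 4+2=6, value 25+14=39
Best: 50 marks.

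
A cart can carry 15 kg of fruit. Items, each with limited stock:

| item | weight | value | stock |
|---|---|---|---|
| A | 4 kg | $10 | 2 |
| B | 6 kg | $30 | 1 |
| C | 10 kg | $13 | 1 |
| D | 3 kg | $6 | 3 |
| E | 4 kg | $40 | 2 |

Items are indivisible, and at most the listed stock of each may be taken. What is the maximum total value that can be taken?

$110

Top feasible selections:
- 1×B + 2×E: weight 14, value 110
- 1×A + 1×D + 2×E: weight 15, value 96
- 2×D + 2×E: weight 14, value 92
- 1×A + 2×E: weight 12, value 90
Best: $110.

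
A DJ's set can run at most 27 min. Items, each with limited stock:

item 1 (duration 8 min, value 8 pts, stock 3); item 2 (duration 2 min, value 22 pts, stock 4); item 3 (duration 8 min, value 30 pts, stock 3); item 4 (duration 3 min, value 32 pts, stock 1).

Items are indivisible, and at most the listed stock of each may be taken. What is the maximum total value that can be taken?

180 pts

Best selections within duration 27 and stock limits:
- 4×item 2 + 2×item 3 + 1×item 4: duration 27, value 180
- 3×item 2 + 2×item 3 + 1×item 4: duration 25, value 158
Best: 180 pts.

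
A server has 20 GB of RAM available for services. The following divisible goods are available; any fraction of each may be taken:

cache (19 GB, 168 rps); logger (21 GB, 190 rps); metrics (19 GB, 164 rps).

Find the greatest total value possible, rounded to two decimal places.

Take in order of value per unit:
- logger (190/21 per unit): 20 of 21 → value 20×190/21 = 180.9524, running total 180.95
Total 180.95.

180.95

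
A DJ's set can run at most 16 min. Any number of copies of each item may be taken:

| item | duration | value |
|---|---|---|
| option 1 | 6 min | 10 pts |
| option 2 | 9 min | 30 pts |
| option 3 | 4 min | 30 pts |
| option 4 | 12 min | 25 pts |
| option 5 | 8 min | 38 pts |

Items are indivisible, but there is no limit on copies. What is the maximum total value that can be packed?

120 pts

Best value-per-unit is option 3 at 30/4, and filling with it alone uses duration 4×4=16. No mix of the others beats 4×30 = 120.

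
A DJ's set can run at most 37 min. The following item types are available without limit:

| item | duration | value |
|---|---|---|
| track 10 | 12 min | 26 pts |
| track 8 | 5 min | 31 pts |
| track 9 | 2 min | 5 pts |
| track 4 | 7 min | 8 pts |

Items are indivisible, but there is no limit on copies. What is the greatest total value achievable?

222 pts

Best value-per-unit is track 8 at 31/5; filling with it alone gives 7×31 = 217.
Optimal mix: 7×track 8 + 1×track 9 → duration 37, value 222.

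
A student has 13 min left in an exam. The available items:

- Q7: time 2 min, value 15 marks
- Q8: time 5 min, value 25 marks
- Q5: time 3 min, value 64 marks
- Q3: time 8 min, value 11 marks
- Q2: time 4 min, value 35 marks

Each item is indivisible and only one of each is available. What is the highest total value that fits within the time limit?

124 marks

Check high-value combinations within 13 min:
- Q8+Q5+Q2: time 5+3+4=12, value 25+64+35=124
- Q7+Q5+Q2: time 2+3+4=9, value 15+64+35=114
- Q7+Q8+Q5: time 2+5+3=10, value 15+25+64=104
Best: 124 marks.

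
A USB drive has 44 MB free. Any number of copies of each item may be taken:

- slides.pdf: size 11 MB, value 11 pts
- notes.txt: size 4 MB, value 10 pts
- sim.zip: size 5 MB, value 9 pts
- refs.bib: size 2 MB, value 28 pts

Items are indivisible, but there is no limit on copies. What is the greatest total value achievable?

Best value-per-unit is refs.bib at 28/2, and filling with it alone uses size 22×2=44. No mix of the others beats 22×28 = 616.

616 pts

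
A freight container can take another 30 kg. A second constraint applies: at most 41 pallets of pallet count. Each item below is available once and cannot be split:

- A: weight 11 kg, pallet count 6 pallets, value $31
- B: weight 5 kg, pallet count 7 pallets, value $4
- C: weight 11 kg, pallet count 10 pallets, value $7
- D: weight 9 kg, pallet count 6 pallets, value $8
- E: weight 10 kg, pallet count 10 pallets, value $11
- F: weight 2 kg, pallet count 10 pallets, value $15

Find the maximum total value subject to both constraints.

$61

Feasible sets respecting both limits:
- A+B+E+F: weight 28, pallet count 33, value 61
- A+B+D+F: weight 27, pallet count 29, value 58
- A+B+C+F: weight 29, pallet count 33, value 57
Best: $61.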